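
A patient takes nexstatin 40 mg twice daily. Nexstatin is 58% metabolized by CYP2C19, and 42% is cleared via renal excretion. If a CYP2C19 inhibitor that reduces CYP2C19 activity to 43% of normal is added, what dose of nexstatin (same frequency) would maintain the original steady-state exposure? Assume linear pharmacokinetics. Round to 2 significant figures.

The CYP2C19 pathway (58% of clearance) drops to 0.43× activity: 0.58 × 0.43 = 0.2494.
The remaining 42% of clearance is unaffected.
New clearance relative to baseline: 0.2494 + 0.42 = 0.6694.
Css,avg = (dose rate)/CL, so holding Css fixed requires dose ∝ CL: 40 × 0.6694 = 27 mg.

27 mg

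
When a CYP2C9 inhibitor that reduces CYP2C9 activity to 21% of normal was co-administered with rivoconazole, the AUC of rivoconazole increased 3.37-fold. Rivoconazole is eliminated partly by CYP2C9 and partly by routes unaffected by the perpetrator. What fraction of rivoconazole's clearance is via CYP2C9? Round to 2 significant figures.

Call the CYP2C9 fraction fm. After the interaction, CL_new/CL_old = fm × 0.21 + (1 − fm).
AUC ratio = 1 / (new CL fraction), so new CL fraction = 1 / 3.37 = 0.2967.
fm × 0.21 + 1 − fm = 0.2967  ⇒  fm × (0.21 − 1) = −0.7033  ⇒  fm = 0.89.

0.89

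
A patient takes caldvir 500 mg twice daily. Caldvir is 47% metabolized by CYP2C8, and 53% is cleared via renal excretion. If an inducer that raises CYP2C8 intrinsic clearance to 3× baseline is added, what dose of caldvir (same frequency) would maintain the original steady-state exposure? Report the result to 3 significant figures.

CYP2C8: 0.47 × 3 = 1.41
Other: 0.53 (unchanged)
CL_new/CL_old = 1.41 + 0.53 = 1.94.
Exposure is unchanged when dose changes in proportion to clearance. New dose = 500 mg × 1.94 = 970 mg.

970 mg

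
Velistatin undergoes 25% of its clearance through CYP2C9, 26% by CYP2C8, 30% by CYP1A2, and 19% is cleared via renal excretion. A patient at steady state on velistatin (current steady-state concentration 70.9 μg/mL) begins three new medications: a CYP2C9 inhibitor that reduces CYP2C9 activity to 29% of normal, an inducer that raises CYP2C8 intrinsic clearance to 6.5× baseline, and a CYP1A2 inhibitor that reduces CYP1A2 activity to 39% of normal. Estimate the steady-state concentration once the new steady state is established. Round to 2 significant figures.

The CYP2C9 pathway (25% of clearance) drops to 0.29× activity: 0.25 × 0.29 = 0.0725.
The CYP2C8 pathway (26% of clearance) increases to 6.5× activity: 0.26 × 6.5 = 1.69.
The CYP1A2 pathway (30% of clearance) drops to 0.39× activity: 0.3 × 0.39 = 0.117.
The remaining 19% of clearance is unaffected.
CL_new/CL_old = 0.0725 + 1.69 + 0.117 + 0.19 = 2.0695.
New steady-state concentration = 70.9 / 2.0695 = 34 μg/mL (concentration scales inversely with clearance).

34 μg/mL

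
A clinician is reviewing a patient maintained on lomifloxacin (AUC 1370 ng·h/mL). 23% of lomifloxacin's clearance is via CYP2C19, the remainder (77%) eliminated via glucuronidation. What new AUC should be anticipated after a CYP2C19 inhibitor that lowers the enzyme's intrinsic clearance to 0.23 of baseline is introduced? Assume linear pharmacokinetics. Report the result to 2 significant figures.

1.7 × 10³ ng·h/mL

CYP2C19: 0.23 × 0.23 = 0.0529
Other: 0.77 (unchanged)
CL_new/CL_old = 0.0529 + 0.77 = 0.8229.
AUC ∝ 1/CL, so new value = 1370 / 0.8229 = 1.7 × 10³ ng·h/mL.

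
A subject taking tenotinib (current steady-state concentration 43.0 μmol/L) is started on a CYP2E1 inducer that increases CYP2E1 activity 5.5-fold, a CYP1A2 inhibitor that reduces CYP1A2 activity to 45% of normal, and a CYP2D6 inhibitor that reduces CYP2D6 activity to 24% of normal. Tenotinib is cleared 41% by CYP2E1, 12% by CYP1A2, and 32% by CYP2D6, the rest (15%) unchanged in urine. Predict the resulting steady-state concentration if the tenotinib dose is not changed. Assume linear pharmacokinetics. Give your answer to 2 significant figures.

The CYP2E1 pathway (41% of clearance) rises to 5.5× activity: 0.41 × 5.5 = 2.255.
The CYP1A2 pathway (12% of clearance) falls to 0.45× activity: 0.12 × 0.45 = 0.054.
The CYP2D6 pathway (32% of clearance) is reduced to 0.24× activity: 0.32 × 0.24 = 0.0768.
The remaining 15% of clearance is unaffected.
CL_new/CL_old = 2.255 + 0.054 + 0.0768 + 0.15 = 2.5358.
Dividing the baseline by the relative clearance: 43.0 / 2.5358 = 17 μmol/L.

17 μmol/L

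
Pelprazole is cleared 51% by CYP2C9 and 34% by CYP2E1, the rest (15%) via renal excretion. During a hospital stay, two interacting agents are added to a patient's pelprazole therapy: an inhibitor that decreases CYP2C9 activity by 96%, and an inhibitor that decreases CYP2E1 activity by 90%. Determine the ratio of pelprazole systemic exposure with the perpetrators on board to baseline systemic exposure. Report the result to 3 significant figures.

4.89

The CYP2C9 pathway (51% of clearance) drops to 0.04× activity: 0.51 × 0.04 = 0.0204.
The CYP2E1 pathway (34% of clearance) drops to 0.1× activity: 0.34 × 0.1 = 0.034.
The remaining 15% of clearance is unaffected.
Relative clearance = 0.0204 + 0.034 + 0.15 = 0.2044.
Systemic exposure ∝ 1/CL: fold-change = 1 / 0.2044 = 4.89.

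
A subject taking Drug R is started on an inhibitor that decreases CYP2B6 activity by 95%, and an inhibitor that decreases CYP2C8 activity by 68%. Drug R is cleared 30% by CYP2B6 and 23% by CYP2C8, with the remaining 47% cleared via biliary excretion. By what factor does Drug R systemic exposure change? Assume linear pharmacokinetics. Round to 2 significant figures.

1.8

CYP2B6: 0.3 × 0.05 = 0.015
CYP2C8: 0.23 × 0.32 = 0.0736
Other: 0.47 (unchanged)
CL_new/CL_old = 0.015 + 0.0736 + 0.47 = 0.5586.
Because systemic exposure varies inversely with clearance, the combined effect is 1 / 0.5586 = 1.8.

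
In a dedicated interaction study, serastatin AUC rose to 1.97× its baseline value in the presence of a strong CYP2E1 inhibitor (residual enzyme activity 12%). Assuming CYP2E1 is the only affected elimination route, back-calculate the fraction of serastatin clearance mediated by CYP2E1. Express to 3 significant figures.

0.560

Let fm be the CYP2E1 fraction. New clearance relative to baseline = fm × 0.12 + (1 − fm).
AUC ratio = 1 / (new CL fraction), so new CL fraction = 1 / 1.97 = 0.5076.
fm × 0.12 + 1 − fm = 0.5076  ⇒  fm × (0.12 − 1) = −0.4924  ⇒  fm = 0.560.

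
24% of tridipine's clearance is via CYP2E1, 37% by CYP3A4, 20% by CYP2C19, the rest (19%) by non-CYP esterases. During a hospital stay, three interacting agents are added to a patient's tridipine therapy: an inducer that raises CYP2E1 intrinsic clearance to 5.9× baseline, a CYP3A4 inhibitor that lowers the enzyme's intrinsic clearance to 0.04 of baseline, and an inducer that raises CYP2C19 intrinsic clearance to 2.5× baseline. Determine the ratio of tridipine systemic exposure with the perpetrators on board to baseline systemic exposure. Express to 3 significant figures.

0.472

The CYP2E1 pathway (24% of clearance) rises to 5.9× activity: 0.24 × 5.9 = 1.416.
The CYP3A4 pathway (37% of clearance) is reduced to 0.04× activity: 0.37 × 0.04 = 0.0148.
The CYP2C19 pathway (20% of clearance) is boosted to 2.5× activity: 0.2 × 2.5 = 0.5.
Non-CYP routes (19%) are unchanged.
New clearance relative to baseline: 1.416 + 0.0148 + 0.5 + 0.19 = 2.1208.
Because systemic exposure varies inversely with clearance, the combined effect is 1 / 2.1208 = 0.472.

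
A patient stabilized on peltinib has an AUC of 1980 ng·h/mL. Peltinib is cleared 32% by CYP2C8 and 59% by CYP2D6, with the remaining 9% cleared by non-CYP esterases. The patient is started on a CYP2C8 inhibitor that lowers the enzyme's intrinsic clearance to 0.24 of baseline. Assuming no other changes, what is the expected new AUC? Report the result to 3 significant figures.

2.62 × 10³ ng·h/mL

The CYP2C8 pathway (32% of clearance) drops to 0.24× activity: 0.32 × 0.24 = 0.0768.
CYP2D6 (59%) and the residual 9% are unaffected.
New clearance relative to baseline: 0.0768 + 0.59 + 0.09 = 0.7568.
With dosing unchanged, AUC scales as 1/CL: 1980 / 0.7568 = 2.62 × 10³ ng·h/mL.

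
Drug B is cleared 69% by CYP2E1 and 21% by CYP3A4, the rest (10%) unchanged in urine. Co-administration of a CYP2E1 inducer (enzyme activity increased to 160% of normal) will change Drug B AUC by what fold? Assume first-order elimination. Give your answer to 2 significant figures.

0.71

The CYP2E1 pathway (69% of clearance) rises to 1.6× activity: 0.69 × 1.6 = 1.104.
CYP3A4 (21%) and the residual 10% are unaffected.
CL_new/CL_old = 1.104 + 0.21 + 0.1 = 1.414.
Since AUC ∝ 1/CL, the ratio is 1 / 1.414 = 0.71.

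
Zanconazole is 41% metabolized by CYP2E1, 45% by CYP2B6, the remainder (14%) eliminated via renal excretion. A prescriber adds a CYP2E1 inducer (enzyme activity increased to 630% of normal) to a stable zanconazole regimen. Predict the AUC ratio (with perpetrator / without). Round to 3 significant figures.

0.315

The CYP2E1 pathway (41% of clearance) increases to 6.3× activity: 0.41 × 6.3 = 2.583.
CYP2B6 (45%) and the residual 14% are unaffected.
CL_new/CL_old = 2.583 + 0.45 + 0.14 = 3.173.
AUC ratio = CL_old/CL_new = 1 / 3.173 = 0.315.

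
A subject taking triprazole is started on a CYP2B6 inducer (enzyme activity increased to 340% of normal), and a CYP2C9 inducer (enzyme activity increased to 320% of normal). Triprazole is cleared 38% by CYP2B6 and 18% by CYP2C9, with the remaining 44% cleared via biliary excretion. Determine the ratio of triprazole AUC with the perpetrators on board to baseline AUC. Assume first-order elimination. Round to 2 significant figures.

0.43

The CYP2B6 pathway (38% of clearance) increases to 3.4× activity: 0.38 × 3.4 = 1.292.
The CYP2C9 pathway (18% of clearance) is boosted to 3.2× activity: 0.18 × 3.2 = 0.576.
Non-CYP routes (44%) are unchanged.
CL_new/CL_old = 1.292 + 0.576 + 0.44 = 2.308.
Net AUC ratio = 1 / 2.308 = 0.43.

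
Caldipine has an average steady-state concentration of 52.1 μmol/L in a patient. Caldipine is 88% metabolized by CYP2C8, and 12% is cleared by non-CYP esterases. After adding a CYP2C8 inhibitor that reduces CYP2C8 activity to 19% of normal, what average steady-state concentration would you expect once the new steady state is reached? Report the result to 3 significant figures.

181 μmol/L

CYP2C8: 0.88 × 0.19 = 0.1672
Other: 0.12 (unchanged)
CL_new/CL_old = 0.1672 + 0.12 = 0.2872.
Average steady-state concentration ∝ 1/CL, so new value = 52.1 / 0.2872 = 181 μmol/L.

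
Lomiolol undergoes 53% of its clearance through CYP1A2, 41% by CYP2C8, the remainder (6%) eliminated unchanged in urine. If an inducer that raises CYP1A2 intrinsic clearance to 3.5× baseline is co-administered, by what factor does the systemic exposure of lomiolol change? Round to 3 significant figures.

The CYP1A2 pathway (53% of clearance) is boosted to 3.5× activity: 0.53 × 3.5 = 1.855.
CYP2C8 (41%) and the residual 6% are unaffected.
Relative clearance = 1.855 + 0.41 + 0.06 = 2.325.
Since systemic exposure ∝ 1/CL, the ratio is 1 / 2.325 = 0.430.

0.430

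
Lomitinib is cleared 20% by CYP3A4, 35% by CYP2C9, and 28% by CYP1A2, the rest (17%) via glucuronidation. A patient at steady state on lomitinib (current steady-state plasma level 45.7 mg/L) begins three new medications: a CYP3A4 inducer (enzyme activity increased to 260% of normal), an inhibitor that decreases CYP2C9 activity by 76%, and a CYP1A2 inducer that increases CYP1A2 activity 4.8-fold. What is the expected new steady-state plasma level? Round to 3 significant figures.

21.6 mg/L

The CYP3A4 pathway (20% of clearance) rises to 2.6× activity: 0.2 × 2.6 = 0.52.
The CYP2C9 pathway (35% of clearance) falls to 0.24× activity: 0.35 × 0.24 = 0.084.
The CYP1A2 pathway (28% of clearance) rises to 4.8× activity: 0.28 × 4.8 = 1.344.
The remaining 17% of clearance is unaffected.
Relative clearance = 0.52 + 0.084 + 1.344 + 0.17 = 2.118.
Dividing the baseline by the relative clearance: 45.7 / 2.118 = 21.6 mg/L.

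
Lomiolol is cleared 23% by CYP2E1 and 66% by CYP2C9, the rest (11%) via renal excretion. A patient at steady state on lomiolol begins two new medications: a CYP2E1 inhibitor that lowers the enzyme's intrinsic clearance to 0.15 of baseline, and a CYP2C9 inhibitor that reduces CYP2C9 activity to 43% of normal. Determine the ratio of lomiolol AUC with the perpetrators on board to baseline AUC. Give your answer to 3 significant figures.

2.33

The CYP2E1 pathway (23% of clearance) drops to 0.15× activity: 0.23 × 0.15 = 0.0345.
The CYP2C9 pathway (66% of clearance) is reduced to 0.43× activity: 0.66 × 0.43 = 0.2838.
The remaining 11% of clearance is unaffected.
New clearance relative to baseline: 0.0345 + 0.2838 + 0.11 = 0.4283.
Net AUC ratio = 1 / 0.4283 = 2.33.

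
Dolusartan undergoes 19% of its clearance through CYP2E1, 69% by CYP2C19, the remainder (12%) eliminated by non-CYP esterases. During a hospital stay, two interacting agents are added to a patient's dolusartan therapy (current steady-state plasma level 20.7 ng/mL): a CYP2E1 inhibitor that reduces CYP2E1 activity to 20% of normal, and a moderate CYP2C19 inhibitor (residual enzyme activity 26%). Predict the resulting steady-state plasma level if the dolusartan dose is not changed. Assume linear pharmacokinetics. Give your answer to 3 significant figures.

61.4 ng/mL

The CYP2E1 pathway (19% of clearance) drops to 0.2× activity: 0.19 × 0.2 = 0.038.
The CYP2C19 pathway (69% of clearance) is reduced to 0.26× activity: 0.69 × 0.26 = 0.1794.
The remaining 12% of clearance is unaffected.
New clearance relative to baseline: 0.038 + 0.1794 + 0.12 = 0.3374.
Dividing the baseline by the relative clearance: 20.7 / 0.3374 = 61.4 ng/mL.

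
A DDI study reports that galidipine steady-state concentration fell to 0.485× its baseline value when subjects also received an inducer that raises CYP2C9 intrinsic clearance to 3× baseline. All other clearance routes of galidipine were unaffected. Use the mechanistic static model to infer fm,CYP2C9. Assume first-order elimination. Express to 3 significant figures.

Write x for the fraction cleared via CYP2C9. The observed steady-state concentration change means clearance rose to 1/0.485 = 2.062 of baseline.
Setting x·3 + (1 − x) = 2.062 and solving: x = (2.062 − 1)/(3 − 1) = 0.531.

0.531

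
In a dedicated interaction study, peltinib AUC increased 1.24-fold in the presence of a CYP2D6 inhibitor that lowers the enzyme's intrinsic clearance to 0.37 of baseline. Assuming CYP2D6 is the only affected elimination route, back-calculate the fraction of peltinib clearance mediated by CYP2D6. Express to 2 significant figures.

Let fm be the CYP2D6 fraction. New clearance relative to baseline = fm × 0.37 + (1 − fm).
AUC ratio = 1 / (new CL fraction), so new CL fraction = 1 / 1.24 = 0.8065.
fm × 0.37 + 1 − fm = 0.8065  ⇒  fm × (0.37 − 1) = −0.1935  ⇒  fm = 0.31.

0.31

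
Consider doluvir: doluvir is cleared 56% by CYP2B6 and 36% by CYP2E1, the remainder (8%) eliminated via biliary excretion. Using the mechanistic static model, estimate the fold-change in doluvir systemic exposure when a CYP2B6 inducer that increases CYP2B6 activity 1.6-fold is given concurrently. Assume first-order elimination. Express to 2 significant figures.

The CYP2B6 pathway (56% of clearance) increases to 1.6× activity: 0.56 × 1.6 = 0.896.
CYP2E1 (36%) and the residual 8% are unaffected.
Relative clearance = 0.896 + 0.36 + 0.08 = 1.336.
Since systemic exposure ∝ 1/CL, the ratio is 1 / 1.336 = 0.75.

0.75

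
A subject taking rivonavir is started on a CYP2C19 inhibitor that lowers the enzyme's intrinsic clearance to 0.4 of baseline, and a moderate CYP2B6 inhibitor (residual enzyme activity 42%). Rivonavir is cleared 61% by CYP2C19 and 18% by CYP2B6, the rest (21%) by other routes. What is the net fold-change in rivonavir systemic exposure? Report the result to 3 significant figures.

The CYP2C19 pathway (61% of clearance) drops to 0.4× activity: 0.61 × 0.4 = 0.244.
The CYP2B6 pathway (18% of clearance) is reduced to 0.42× activity: 0.18 × 0.42 = 0.0756.
The remaining 21% of clearance is unaffected.
New clearance relative to baseline: 0.244 + 0.0756 + 0.21 = 0.5296.
Systemic exposure ∝ 1/CL: fold-change = 1 / 0.5296 = 1.89.

1.89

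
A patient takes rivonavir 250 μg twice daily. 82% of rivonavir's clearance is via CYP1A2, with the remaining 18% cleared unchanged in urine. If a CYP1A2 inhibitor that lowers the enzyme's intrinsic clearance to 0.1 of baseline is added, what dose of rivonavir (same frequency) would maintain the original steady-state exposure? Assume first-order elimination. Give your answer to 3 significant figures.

The CYP1A2 pathway (82% of clearance) is reduced to 0.1× activity: 0.82 × 0.1 = 0.082.
The remaining 18% of clearance is unaffected.
Relative clearance = 0.082 + 0.18 = 0.262.
Exposure is unchanged when dose changes in proportion to clearance. New dose = 250 μg × 0.262 = 65.5 μg.

65.5 μg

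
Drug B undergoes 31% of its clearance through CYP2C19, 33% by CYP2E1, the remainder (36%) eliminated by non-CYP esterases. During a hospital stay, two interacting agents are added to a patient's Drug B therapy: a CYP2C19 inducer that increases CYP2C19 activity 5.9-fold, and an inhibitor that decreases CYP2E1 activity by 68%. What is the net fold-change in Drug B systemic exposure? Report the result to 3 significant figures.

CYP2C19: 0.31 × 5.9 = 1.829
CYP2E1: 0.33 × 0.32 = 0.1056
Other: 0.36 (unchanged)
CL_new/CL_old = 1.829 + 0.1056 + 0.36 = 2.2946.
Systemic exposure ∝ 1/CL: fold-change = 1 / 2.2946 = 0.436.

0.436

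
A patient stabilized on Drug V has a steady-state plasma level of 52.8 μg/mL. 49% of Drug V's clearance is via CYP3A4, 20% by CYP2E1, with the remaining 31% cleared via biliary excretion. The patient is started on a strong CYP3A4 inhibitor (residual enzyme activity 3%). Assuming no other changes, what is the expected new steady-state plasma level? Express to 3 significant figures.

101 μg/mL

The CYP3A4 pathway (49% of clearance) falls to 0.03× activity: 0.49 × 0.03 = 0.0147.
CYP2E1 (20%) and the residual 31% are unaffected.
CL_new/CL_old = 0.0147 + 0.2 + 0.31 = 0.5247.
Steady-state plasma level ∝ 1/CL, so new value = 52.8 / 0.5247 = 101 μg/mL.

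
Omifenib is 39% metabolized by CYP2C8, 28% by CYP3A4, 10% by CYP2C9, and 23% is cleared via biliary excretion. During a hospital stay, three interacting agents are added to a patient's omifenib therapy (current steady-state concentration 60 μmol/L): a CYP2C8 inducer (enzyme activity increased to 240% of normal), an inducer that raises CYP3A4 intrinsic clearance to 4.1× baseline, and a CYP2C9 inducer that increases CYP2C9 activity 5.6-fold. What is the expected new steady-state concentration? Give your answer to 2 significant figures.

The CYP2C8 pathway (39% of clearance) rises to 2.4× activity: 0.39 × 2.4 = 0.936.
The CYP3A4 pathway (28% of clearance) rises to 4.1× activity: 0.28 × 4.1 = 1.148.
The CYP2C9 pathway (10% of clearance) is boosted to 5.6× activity: 0.1 × 5.6 = 0.56.
The remaining 23% of clearance is unaffected.
New clearance relative to baseline: 0.936 + 1.148 + 0.56 + 0.23 = 2.874.
Steady-state concentration ∝ 1/CL: new value = 60 / 2.874 = 21 μmol/L.

21 μmol/L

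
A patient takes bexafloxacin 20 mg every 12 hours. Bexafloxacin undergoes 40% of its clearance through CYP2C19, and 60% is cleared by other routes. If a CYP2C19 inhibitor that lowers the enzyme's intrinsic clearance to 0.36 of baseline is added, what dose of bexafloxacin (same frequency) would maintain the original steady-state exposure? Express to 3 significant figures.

14.9 mg

The CYP2C19 pathway (40% of clearance) drops to 0.36× activity: 0.4 × 0.36 = 0.144.
Non-CYP routes (60%) are unchanged.
CL_new/CL_old = 0.144 + 0.6 = 0.744.
Exposure is unchanged when dose changes in proportion to clearance. New dose = 20 mg × 0.744 = 14.9 mg.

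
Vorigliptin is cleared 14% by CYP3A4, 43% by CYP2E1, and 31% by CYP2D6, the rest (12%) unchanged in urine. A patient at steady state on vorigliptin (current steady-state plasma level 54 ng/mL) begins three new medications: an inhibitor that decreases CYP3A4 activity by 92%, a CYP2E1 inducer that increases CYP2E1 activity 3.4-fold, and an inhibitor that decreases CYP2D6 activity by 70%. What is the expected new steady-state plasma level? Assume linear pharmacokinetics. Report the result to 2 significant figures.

32 ng/mL

CYP3A4: 0.14 × 0.08 = 0.0112
CYP2E1: 0.43 × 3.4 = 1.462
CYP2D6: 0.31 × 0.3 = 0.093
Other: 0.12 (unchanged)
CL_new/CL_old = 0.0112 + 1.462 + 0.093 + 0.12 = 1.6862.
New steady-state plasma level = 54 / 1.6862 = 32 ng/mL (concentration scales inversely with clearance).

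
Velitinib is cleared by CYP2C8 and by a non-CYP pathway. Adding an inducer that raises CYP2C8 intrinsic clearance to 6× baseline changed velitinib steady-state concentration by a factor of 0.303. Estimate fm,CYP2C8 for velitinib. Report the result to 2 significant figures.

Let fm be the CYP2C8 fraction. New clearance relative to baseline = fm × 6 + (1 − fm).
Steady-state concentration ratio = 1 / (new CL fraction), so new CL fraction = 1 / 0.303 = 3.3.
fm × 6 + 1 − fm = 3.3  ⇒  fm × (6 − 1) = 2.3  ⇒  fm = 0.46.

0.46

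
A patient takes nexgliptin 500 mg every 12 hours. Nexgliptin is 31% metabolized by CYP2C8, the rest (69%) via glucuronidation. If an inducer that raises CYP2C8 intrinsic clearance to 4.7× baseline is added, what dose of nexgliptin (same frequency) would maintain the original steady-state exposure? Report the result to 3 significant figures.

The CYP2C8 pathway (31% of clearance) is boosted to 4.7× activity: 0.31 × 4.7 = 1.457.
The remaining 69% of clearance is unaffected.
CL_new/CL_old = 1.457 + 0.69 = 2.147.
Css,avg = (dose rate)/CL, so holding Css fixed requires dose ∝ CL: 500 × 2.147 = 1.07 × 10³ mg.

1.07 × 10³ mg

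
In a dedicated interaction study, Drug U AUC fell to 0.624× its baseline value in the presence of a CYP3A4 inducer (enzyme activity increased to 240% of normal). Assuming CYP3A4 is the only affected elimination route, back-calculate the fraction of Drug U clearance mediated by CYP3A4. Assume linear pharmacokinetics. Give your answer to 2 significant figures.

Let x = fm,CYP3A4. Because AUC ∝ 1/CL, relative clearance rose to 1/0.624 = 1.603.
Setting x·2.4 + (1 − x) = 1.603 and solving: x = (1.603 − 1)/(2.4 − 1) = 0.43.

0.43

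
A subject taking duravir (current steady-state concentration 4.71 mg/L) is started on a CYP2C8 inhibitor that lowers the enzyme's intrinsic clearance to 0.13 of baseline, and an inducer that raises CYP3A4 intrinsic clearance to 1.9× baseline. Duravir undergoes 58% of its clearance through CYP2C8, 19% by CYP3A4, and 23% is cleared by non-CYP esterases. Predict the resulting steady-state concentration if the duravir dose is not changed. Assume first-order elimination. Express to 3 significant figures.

CYP2C8: 0.58 × 0.13 = 0.0754
CYP3A4: 0.19 × 1.9 = 0.361
Other: 0.23 (unchanged)
CL_new/CL_old = 0.0754 + 0.361 + 0.23 = 0.6664.
Steady-state concentration ∝ 1/CL: new value = 4.71 / 0.6664 = 7.07 mg/L.

7.07 mg/L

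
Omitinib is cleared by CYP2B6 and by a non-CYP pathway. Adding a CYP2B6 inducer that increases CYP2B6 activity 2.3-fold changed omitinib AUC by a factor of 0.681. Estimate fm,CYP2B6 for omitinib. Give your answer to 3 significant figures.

Write x for the fraction cleared via CYP2B6. The observed AUC change means clearance rose to 1/0.681 = 1.468 of baseline.
Only the CYP2B6 route changed, so 1.468 = x·2.3 + (1 − x), giving x = 0.360.

0.360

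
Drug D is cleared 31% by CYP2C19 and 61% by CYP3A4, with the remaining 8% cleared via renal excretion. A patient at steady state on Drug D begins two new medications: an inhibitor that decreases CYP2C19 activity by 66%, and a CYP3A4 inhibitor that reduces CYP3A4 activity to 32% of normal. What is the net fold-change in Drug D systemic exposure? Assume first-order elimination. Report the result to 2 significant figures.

2.6

The CYP2C19 pathway (31% of clearance) is reduced to 0.34× activity: 0.31 × 0.34 = 0.1054.
The CYP3A4 pathway (61% of clearance) drops to 0.32× activity: 0.61 × 0.32 = 0.1952.
Non-CYP routes (8%) are unchanged.
CL_new/CL_old = 0.1054 + 0.1952 + 0.08 = 0.3806.
Because systemic exposure varies inversely with clearance, the combined effect is 1 / 0.3806 = 2.6.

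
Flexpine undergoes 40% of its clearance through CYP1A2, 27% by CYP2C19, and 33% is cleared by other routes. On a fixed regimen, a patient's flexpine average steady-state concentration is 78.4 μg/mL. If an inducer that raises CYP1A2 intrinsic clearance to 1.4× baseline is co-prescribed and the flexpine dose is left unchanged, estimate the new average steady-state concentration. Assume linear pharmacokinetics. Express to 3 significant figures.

CYP1A2: 0.4 × 1.4 = 0.56
CYP2C19: 0.27 (unchanged)
Other: 0.33 (unchanged)
Relative clearance = 0.56 + 0.27 + 0.33 = 1.16.
New average steady-state concentration = baseline ÷ relative clearance = 78.4 / 1.16 = 67.6 μg/mL.

67.6 μg/mL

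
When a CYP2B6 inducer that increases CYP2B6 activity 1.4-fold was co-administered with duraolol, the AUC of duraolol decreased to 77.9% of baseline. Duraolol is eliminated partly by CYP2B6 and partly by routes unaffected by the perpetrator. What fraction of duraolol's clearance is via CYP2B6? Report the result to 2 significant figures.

Call the CYP2B6 fraction fm. After the interaction, CL_new/CL_old = fm × 1.4 + (1 − fm).
AUC ratio = 1 / (new CL fraction), so new CL fraction = 1 / 0.779 = 1.284.
fm × 1.4 + 1 − fm = 1.284  ⇒  fm × (1.4 − 1) = 0.2837  ⇒  fm = 0.71.

0.71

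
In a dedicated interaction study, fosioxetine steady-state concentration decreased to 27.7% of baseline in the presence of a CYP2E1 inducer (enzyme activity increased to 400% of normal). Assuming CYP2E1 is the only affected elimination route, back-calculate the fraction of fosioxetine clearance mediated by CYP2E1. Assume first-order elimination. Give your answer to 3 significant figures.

CL'/CL = 1 / 0.277 = 3.61
4·fm + (1 − fm) = 3.61
fm = (3.61 − 1) / (4 − 1) = 0.870

0.870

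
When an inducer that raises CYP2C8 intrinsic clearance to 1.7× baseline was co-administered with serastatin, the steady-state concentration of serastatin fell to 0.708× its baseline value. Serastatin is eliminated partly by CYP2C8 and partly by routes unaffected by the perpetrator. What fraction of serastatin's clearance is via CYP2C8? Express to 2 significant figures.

0.59

Write x for the fraction cleared via CYP2C8. The observed steady-state concentration change means clearance rose to 1/0.708 = 1.412 of baseline.
Setting x·1.7 + (1 − x) = 1.412 and solving: x = (1.412 − 1)/(1.7 − 1) = 0.59.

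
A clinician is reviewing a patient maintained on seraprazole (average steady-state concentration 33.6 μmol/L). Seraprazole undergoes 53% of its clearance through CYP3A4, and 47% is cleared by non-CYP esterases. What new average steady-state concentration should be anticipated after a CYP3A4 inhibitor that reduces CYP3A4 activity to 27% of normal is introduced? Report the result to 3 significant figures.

The CYP3A4 pathway (53% of clearance) falls to 0.27× activity: 0.53 × 0.27 = 0.1431.
The remaining 47% of clearance is unaffected.
CL_new/CL_old = 0.1431 + 0.47 = 0.6131.
With dosing unchanged, average steady-state concentration scales as 1/CL: 33.6 / 0.6131 = 54.8 μmol/L.

54.8 μmol/L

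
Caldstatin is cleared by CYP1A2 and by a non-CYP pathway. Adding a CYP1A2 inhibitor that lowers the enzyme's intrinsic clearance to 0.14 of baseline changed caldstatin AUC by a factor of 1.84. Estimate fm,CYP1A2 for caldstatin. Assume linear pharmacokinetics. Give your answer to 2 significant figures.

0.53

Write x for the fraction cleared via CYP1A2. The observed AUC change means clearance fell to 1/1.84 = 0.5435 of baseline.
Only the CYP1A2 route changed, so 0.5435 = x·0.14 + (1 − x), giving x = 0.53.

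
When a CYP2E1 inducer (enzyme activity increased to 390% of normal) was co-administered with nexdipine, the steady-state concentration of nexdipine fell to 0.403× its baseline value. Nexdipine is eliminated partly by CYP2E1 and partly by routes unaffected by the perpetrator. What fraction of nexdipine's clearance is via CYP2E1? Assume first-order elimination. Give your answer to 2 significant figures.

0.51

Write x for the fraction cleared via CYP2E1. The observed steady-state concentration change means clearance rose to 1/0.403 = 2.481 of baseline.
Setting x·3.9 + (1 − x) = 2.481 and solving: x = (2.481 − 1)/(3.9 − 1) = 0.51.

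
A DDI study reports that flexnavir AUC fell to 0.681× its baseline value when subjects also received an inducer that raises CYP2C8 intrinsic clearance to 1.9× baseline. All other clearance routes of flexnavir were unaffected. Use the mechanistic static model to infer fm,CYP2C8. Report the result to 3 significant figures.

0.520

Write x for the fraction cleared via CYP2C8. The observed AUC change means clearance rose to 1/0.681 = 1.468 of baseline.
Only the CYP2C8 route changed, so 1.468 = x·1.9 + (1 − x), giving x = 0.520.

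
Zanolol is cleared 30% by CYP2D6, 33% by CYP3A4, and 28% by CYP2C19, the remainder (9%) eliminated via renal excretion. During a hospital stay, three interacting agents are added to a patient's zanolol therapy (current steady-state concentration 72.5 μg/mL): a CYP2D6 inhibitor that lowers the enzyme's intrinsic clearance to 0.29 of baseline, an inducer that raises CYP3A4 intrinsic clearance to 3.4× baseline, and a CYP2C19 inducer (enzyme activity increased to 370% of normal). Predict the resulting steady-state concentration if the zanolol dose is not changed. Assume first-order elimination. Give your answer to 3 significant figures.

31.0 μg/mL

The CYP2D6 pathway (30% of clearance) falls to 0.29× activity: 0.3 × 0.29 = 0.087.
The CYP3A4 pathway (33% of clearance) increases to 3.4× activity: 0.33 × 3.4 = 1.122.
The CYP2C19 pathway (28% of clearance) is boosted to 3.7× activity: 0.28 × 3.7 = 1.036.
The remaining 9% of clearance is unaffected.
CL_new/CL_old = 0.087 + 1.122 + 1.036 + 0.09 = 2.335.
New steady-state concentration = 72.5 / 2.335 = 31.0 μg/mL (concentration scales inversely with clearance).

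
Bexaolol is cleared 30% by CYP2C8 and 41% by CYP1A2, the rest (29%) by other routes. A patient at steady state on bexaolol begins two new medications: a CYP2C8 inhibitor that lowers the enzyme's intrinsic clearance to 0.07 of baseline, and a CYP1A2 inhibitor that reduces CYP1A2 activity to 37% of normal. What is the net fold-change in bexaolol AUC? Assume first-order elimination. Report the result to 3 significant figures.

2.16

The CYP2C8 pathway (30% of clearance) drops to 0.07× activity: 0.3 × 0.07 = 0.021.
The CYP1A2 pathway (41% of clearance) is reduced to 0.37× activity: 0.41 × 0.37 = 0.1517.
Non-CYP routes (29%) are unchanged.
New clearance relative to baseline: 0.021 + 0.1517 + 0.29 = 0.4627.
Net AUC ratio = 1 / 0.4627 = 2.16.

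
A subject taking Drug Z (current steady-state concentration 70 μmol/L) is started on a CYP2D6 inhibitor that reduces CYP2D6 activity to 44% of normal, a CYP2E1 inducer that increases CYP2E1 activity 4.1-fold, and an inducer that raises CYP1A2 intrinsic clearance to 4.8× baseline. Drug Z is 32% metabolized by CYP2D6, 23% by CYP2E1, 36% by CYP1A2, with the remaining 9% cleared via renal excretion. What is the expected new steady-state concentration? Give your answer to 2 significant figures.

CYP2D6: 0.32 × 0.44 = 0.1408
CYP2E1: 0.23 × 4.1 = 0.943
CYP1A2: 0.36 × 4.8 = 1.728
Other: 0.09 (unchanged)
CL_new/CL_old = 0.1408 + 0.943 + 1.728 + 0.09 = 2.9018.
Dividing the baseline by the relative clearance: 70 / 2.9018 = 24 μmol/L.

24 μmol/L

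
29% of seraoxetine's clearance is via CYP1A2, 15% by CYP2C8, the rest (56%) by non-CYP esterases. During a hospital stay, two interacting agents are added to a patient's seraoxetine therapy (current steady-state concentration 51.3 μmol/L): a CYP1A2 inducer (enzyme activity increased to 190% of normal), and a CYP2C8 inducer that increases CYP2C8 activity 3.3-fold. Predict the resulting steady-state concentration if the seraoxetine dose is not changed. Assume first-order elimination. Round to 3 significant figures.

The CYP1A2 pathway (29% of clearance) increases to 1.9× activity: 0.29 × 1.9 = 0.551.
The CYP2C8 pathway (15% of clearance) increases to 3.3× activity: 0.15 × 3.3 = 0.495.
Non-CYP routes (56%) are unchanged.
CL_new/CL_old = 0.551 + 0.495 + 0.56 = 1.606.
New steady-state concentration = 51.3 / 1.606 = 31.9 μmol/L (concentration scales inversely with clearance).

31.9 μmol/L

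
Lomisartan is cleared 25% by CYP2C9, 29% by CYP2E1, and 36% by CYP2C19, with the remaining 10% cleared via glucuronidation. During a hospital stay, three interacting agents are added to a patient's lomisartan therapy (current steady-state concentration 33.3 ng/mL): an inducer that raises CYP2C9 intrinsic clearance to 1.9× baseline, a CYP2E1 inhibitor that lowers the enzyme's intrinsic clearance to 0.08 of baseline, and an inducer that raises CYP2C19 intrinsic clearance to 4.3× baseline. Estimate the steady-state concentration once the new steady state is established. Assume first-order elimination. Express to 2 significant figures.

The CYP2C9 pathway (25% of clearance) rises to 1.9× activity: 0.25 × 1.9 = 0.475.
The CYP2E1 pathway (29% of clearance) is reduced to 0.08× activity: 0.29 × 0.08 = 0.0232.
The CYP2C19 pathway (36% of clearance) rises to 4.3× activity: 0.36 × 4.3 = 1.548.
Non-CYP routes (10%) are unchanged.
CL_new/CL_old = 0.475 + 0.0232 + 1.548 + 0.1 = 2.1462.
Dividing the baseline by the relative clearance: 33.3 / 2.1462 = 16 ng/mL.

16 ng/mL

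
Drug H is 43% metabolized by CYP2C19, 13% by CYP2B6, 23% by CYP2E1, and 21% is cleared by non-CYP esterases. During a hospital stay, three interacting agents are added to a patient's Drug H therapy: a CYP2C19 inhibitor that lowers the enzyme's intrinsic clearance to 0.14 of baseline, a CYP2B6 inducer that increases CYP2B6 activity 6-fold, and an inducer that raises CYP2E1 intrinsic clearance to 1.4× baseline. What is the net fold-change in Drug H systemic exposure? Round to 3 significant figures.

0.729

The CYP2C19 pathway (43% of clearance) drops to 0.14× activity: 0.43 × 0.14 = 0.0602.
The CYP2B6 pathway (13% of clearance) is boosted to 6× activity: 0.13 × 6 = 0.78.
The CYP2E1 pathway (23% of clearance) increases to 1.4× activity: 0.23 × 1.4 = 0.322.
Non-CYP routes (21%) are unchanged.
New clearance relative to baseline: 0.0602 + 0.78 + 0.322 + 0.21 = 1.3722.
Because systemic exposure varies inversely with clearance, the combined effect is 1 / 1.3722 = 0.729.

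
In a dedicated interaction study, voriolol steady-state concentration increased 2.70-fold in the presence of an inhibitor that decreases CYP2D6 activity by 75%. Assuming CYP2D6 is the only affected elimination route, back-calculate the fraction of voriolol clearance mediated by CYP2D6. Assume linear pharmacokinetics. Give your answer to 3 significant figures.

Write x for the fraction cleared via CYP2D6. The observed steady-state concentration change means clearance fell to 1/2.70 = 0.3704 of baseline.
Only the CYP2D6 route changed, so 0.3704 = x·0.25 + (1 − x), giving x = 0.840.

0.840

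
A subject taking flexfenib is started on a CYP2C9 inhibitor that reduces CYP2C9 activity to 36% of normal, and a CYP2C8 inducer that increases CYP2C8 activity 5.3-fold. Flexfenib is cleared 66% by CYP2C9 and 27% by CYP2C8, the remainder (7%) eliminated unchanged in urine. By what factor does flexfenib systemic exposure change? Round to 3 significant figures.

0.575

The CYP2C9 pathway (66% of clearance) drops to 0.36× activity: 0.66 × 0.36 = 0.2376.
The CYP2C8 pathway (27% of clearance) increases to 5.3× activity: 0.27 × 5.3 = 1.431.
The remaining 7% of clearance is unaffected.
Relative clearance = 0.2376 + 1.431 + 0.07 = 1.7386.
Systemic exposure ∝ 1/CL: fold-change = 1 / 1.7386 = 0.575.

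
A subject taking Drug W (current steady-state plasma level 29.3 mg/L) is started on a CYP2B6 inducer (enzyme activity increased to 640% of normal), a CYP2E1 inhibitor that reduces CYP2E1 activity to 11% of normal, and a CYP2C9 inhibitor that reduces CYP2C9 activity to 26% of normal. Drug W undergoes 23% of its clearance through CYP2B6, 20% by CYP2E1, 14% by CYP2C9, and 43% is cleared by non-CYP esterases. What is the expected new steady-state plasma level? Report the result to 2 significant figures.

15 mg/L

The CYP2B6 pathway (23% of clearance) rises to 6.4× activity: 0.23 × 6.4 = 1.472.
The CYP2E1 pathway (20% of clearance) falls to 0.11× activity: 0.2 × 0.11 = 0.022.
The CYP2C9 pathway (14% of clearance) drops to 0.26× activity: 0.14 × 0.26 = 0.0364.
The remaining 43% of clearance is unaffected.
Relative clearance = 1.472 + 0.022 + 0.0364 + 0.43 = 1.9604.
New steady-state plasma level = 29.3 / 1.9604 = 15 mg/L (concentration scales inversely with clearance).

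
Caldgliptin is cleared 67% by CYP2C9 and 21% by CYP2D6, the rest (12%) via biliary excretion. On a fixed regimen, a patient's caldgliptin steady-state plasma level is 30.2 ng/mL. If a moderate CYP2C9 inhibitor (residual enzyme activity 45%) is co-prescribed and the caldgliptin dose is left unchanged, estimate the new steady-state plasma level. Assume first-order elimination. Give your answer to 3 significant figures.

CYP2C9: 0.67 × 0.45 = 0.3015
CYP2D6: 0.21 (unchanged)
Other: 0.12 (unchanged)
CL_new/CL_old = 0.3015 + 0.21 + 0.12 = 0.6315.
With dosing unchanged, steady-state plasma level scales as 1/CL: 30.2 / 0.6315 = 47.8 ng/mL.

47.8 ng/mL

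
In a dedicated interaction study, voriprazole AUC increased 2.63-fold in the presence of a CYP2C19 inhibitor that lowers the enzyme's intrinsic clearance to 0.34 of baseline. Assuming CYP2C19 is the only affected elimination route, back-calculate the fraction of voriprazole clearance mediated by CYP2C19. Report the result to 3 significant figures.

Call the CYP2C19 fraction fm. After the interaction, CL_new/CL_old = fm × 0.34 + (1 − fm).
AUC ratio = 1 / (new CL fraction), so new CL fraction = 1 / 2.63 = 0.3802.
fm × 0.34 + 1 − fm = 0.3802  ⇒  fm × (0.34 − 1) = −0.6198  ⇒  fm = 0.939.

0.939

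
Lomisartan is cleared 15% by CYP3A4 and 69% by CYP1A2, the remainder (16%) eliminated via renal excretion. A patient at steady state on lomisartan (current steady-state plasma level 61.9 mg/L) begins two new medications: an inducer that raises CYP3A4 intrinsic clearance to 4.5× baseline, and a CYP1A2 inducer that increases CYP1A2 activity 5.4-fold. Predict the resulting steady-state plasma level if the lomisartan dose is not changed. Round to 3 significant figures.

13.6 mg/L

CYP3A4: 0.15 × 4.5 = 0.675
CYP1A2: 0.69 × 5.4 = 3.726
Other: 0.16 (unchanged)
New clearance relative to baseline: 0.675 + 3.726 + 0.16 = 4.561.
New steady-state plasma level = 61.9 / 4.561 = 13.6 mg/L (concentration scales inversely with clearance).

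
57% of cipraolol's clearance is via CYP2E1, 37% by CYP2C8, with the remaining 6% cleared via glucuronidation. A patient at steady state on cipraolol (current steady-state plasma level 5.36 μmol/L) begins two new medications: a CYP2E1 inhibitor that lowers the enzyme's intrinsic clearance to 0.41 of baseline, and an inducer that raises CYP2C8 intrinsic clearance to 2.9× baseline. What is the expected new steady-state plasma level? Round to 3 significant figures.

The CYP2E1 pathway (57% of clearance) drops to 0.41× activity: 0.57 × 0.41 = 0.2337.
The CYP2C8 pathway (37% of clearance) increases to 2.9× activity: 0.37 × 2.9 = 1.073.
The remaining 6% of clearance is unaffected.
Relative clearance = 0.2337 + 1.073 + 0.06 = 1.3667.
New steady-state plasma level = 5.36 / 1.3667 = 3.92 μmol/L (concentration scales inversely with clearance).

3.92 μmol/L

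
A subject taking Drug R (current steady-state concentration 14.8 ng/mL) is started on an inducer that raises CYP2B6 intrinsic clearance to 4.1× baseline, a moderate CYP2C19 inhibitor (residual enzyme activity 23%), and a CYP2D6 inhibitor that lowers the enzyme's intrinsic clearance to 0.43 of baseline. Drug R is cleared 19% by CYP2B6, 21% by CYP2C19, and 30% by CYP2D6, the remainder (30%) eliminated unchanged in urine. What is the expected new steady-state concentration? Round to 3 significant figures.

The CYP2B6 pathway (19% of clearance) rises to 4.1× activity: 0.19 × 4.1 = 0.779.
The CYP2C19 pathway (21% of clearance) falls to 0.23× activity: 0.21 × 0.23 = 0.0483.
The CYP2D6 pathway (30% of clearance) is reduced to 0.43× activity: 0.3 × 0.43 = 0.129.
The remaining 30% of clearance is unaffected.
New clearance relative to baseline: 0.779 + 0.0483 + 0.129 + 0.3 = 1.2563.
Dividing the baseline by the relative clearance: 14.8 / 1.2563 = 11.8 ng/mL.

11.8 ng/mL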